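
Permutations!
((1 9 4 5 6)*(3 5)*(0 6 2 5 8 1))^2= (1 4 8 9 3)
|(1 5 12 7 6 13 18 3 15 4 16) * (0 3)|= |(0 3 15 4 16 1 5 12 7 6 13 18)|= 12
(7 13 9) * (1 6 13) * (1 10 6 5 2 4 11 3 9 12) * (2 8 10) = (1 5 8 10 6 13 12)(2 4 11 3 9 7) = [0, 5, 4, 9, 11, 8, 13, 2, 10, 7, 6, 3, 1, 12]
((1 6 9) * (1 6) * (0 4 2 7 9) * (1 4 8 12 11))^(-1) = ((0 8 12 11 1 4 2 7 9 6))^(-1) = (0 6 9 7 2 4 1 11 12 8)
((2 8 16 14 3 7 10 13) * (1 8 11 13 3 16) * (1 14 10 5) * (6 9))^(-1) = (1 5 7 3 10 16 14 8)(2 13 11)(6 9)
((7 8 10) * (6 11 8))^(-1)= (6 7 10 8 11)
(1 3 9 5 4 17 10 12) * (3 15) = (1 15 3 9 5 4 17 10 12) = [0, 15, 2, 9, 17, 4, 6, 7, 8, 5, 12, 11, 1, 13, 14, 3, 16, 10]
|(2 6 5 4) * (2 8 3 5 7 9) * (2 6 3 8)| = 12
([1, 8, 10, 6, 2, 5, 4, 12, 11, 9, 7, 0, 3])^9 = [1, 8, 7, 4, 10, 5, 2, 3, 11, 9, 12, 0, 6]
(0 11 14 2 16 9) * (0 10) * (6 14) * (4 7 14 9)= (0 11 6 9 10)(2 16 4 7 14)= [11, 1, 16, 3, 7, 5, 9, 14, 8, 10, 0, 6, 12, 13, 2, 15, 4]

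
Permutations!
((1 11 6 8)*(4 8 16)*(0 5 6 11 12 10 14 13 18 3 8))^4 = ((0 5 6 16 4)(1 12 10 14 13 18 3 8))^4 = (0 4 16 6 5)(1 13)(3 10)(8 14)(12 18)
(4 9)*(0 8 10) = (0 8 10)(4 9) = [8, 1, 2, 3, 9, 5, 6, 7, 10, 4, 0]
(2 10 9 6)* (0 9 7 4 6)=(0 9)(2 10 7 4 6)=[9, 1, 10, 3, 6, 5, 2, 4, 8, 0, 7]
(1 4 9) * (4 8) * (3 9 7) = [0, 8, 2, 9, 7, 5, 6, 3, 4, 1] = (1 8 4 7 3 9)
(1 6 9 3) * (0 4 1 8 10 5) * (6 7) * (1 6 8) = [4, 7, 2, 1, 6, 0, 9, 8, 10, 3, 5] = (0 4 6 9 3 1 7 8 10 5)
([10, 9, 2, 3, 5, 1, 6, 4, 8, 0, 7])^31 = (0 4 9 7 1 10 5)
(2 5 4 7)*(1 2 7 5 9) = [0, 2, 9, 3, 5, 4, 6, 7, 8, 1] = (1 2 9)(4 5)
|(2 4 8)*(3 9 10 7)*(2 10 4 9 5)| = 8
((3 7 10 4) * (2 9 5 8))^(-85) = (2 8 5 9)(3 4 10 7)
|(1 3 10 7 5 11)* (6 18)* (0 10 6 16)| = 10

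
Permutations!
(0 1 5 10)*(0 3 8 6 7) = (0 1 5 10 3 8 6 7) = [1, 5, 2, 8, 4, 10, 7, 0, 6, 9, 3]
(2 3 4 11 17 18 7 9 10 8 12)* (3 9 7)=(2 9 10 8 12)(3 4 11 17 18)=[0, 1, 9, 4, 11, 5, 6, 7, 12, 10, 8, 17, 2, 13, 14, 15, 16, 18, 3]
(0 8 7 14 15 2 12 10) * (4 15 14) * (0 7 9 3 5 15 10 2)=(0 8 9 3 5 15)(2 12)(4 10 7)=[8, 1, 12, 5, 10, 15, 6, 4, 9, 3, 7, 11, 2, 13, 14, 0]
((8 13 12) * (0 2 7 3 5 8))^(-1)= (0 12 13 8 5 3 7 2)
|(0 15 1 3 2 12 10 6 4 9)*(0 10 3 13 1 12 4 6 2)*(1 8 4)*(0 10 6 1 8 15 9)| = 12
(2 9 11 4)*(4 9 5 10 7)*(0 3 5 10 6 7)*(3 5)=[5, 1, 10, 3, 2, 6, 7, 4, 8, 11, 0, 9]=(0 5 6 7 4 2 10)(9 11)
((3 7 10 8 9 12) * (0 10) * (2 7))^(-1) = ((0 10 8 9 12 3 2 7))^(-1) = (0 7 2 3 12 9 8 10)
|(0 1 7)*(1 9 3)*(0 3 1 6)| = 6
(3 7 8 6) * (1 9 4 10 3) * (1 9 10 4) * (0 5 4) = [5, 10, 2, 7, 0, 4, 9, 8, 6, 1, 3] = (0 5 4)(1 10 3 7 8 6 9)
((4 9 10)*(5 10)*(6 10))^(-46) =(4 10 6 5 9)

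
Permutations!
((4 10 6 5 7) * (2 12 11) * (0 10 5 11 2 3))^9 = (0 3 11 6 10)(2 12)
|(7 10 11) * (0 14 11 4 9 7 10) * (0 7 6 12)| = |(0 14 11 10 4 9 6 12)| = 8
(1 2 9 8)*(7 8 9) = (9)(1 2 7 8) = [0, 2, 7, 3, 4, 5, 6, 8, 1, 9]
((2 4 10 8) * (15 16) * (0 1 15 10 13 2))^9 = (0 16)(1 10)(8 15)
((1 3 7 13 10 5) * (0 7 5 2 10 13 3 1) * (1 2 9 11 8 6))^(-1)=(13)(0 5 3 7)(1 6 8 11 9 10 2)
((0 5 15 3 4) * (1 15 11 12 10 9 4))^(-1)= ((0 5 11 12 10 9 4)(1 15 3))^(-1)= (0 4 9 10 12 11 5)(1 3 15)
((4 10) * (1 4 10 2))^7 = (10)(1 4 2)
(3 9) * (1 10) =(1 10)(3 9) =[0, 10, 2, 9, 4, 5, 6, 7, 8, 3, 1]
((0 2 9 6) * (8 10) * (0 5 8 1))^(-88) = (10)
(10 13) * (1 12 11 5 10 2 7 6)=[0, 12, 7, 3, 4, 10, 1, 6, 8, 9, 13, 5, 11, 2]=(1 12 11 5 10 13 2 7 6)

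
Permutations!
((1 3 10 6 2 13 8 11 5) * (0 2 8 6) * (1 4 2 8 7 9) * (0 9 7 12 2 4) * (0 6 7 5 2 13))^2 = (0 11)(1 10)(2 8)(3 9)(5 12 7 6 13)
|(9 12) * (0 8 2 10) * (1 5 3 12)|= 20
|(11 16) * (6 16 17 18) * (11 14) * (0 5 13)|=6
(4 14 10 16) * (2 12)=[0, 1, 12, 3, 14, 5, 6, 7, 8, 9, 16, 11, 2, 13, 10, 15, 4]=(2 12)(4 14 10 16)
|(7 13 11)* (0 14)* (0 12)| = |(0 14 12)(7 13 11)| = 3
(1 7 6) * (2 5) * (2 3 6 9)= (1 7 9 2 5 3 6)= [0, 7, 5, 6, 4, 3, 1, 9, 8, 2]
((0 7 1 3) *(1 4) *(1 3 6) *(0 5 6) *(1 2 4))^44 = (0 1 7)(2 6 5 3 4)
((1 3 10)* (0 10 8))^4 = ((0 10 1 3 8))^4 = (0 8 3 1 10)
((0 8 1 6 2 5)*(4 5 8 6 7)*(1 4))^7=(0 6 2 8 4 5)(1 7)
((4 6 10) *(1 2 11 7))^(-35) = (1 2 11 7)(4 6 10)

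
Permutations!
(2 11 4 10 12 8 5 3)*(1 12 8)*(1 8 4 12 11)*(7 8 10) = (1 11 12 10 4 7 8 5 3 2) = [0, 11, 1, 2, 7, 3, 6, 8, 5, 9, 4, 12, 10]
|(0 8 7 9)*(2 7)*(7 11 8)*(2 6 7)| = |(0 2 11 8 6 7 9)| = 7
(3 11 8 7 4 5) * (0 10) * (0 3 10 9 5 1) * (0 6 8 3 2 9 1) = (0 1 6 8 7 4)(2 9 5 10)(3 11) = [1, 6, 9, 11, 0, 10, 8, 4, 7, 5, 2, 3]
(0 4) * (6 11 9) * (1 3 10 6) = (0 4)(1 3 10 6 11 9) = [4, 3, 2, 10, 0, 5, 11, 7, 8, 1, 6, 9]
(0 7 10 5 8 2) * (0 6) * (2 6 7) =[2, 1, 7, 3, 4, 8, 0, 10, 6, 9, 5] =(0 2 7 10 5 8 6)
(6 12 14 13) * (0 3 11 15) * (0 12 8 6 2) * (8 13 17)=(0 3 11 15 12 14 17 8 6 13 2)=[3, 1, 0, 11, 4, 5, 13, 7, 6, 9, 10, 15, 14, 2, 17, 12, 16, 8]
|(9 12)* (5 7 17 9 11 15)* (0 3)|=14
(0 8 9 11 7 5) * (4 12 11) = (0 8 9 4 12 11 7 5) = [8, 1, 2, 3, 12, 0, 6, 5, 9, 4, 10, 7, 11]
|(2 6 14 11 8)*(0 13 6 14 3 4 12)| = 12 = |(0 13 6 3 4 12)(2 14 11 8)|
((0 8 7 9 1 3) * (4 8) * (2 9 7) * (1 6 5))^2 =((0 4 8 2 9 6 5 1 3))^2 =(0 8 9 5 3 4 2 6 1)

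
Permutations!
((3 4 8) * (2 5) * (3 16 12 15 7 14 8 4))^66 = (16)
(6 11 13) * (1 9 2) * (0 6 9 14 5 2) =[6, 14, 1, 3, 4, 2, 11, 7, 8, 0, 10, 13, 12, 9, 5] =(0 6 11 13 9)(1 14 5 2)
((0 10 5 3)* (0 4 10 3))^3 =(0 10 3 5 4)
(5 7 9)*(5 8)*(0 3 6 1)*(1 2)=(0 3 6 2 1)(5 7 9 8)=[3, 0, 1, 6, 4, 7, 2, 9, 5, 8]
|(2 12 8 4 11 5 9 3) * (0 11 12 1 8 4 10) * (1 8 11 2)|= |(0 2 8 10)(1 11 5 9 3)(4 12)|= 20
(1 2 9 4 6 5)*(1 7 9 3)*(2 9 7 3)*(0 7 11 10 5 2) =[7, 9, 0, 1, 6, 3, 2, 11, 8, 4, 5, 10] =(0 7 11 10 5 3 1 9 4 6 2)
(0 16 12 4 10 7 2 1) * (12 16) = (16)(0 12 4 10 7 2 1) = [12, 0, 1, 3, 10, 5, 6, 2, 8, 9, 7, 11, 4, 13, 14, 15, 16]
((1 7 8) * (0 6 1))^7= ((0 6 1 7 8))^7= (0 1 8 6 7)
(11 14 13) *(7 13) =(7 13 11 14) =[0, 1, 2, 3, 4, 5, 6, 13, 8, 9, 10, 14, 12, 11, 7]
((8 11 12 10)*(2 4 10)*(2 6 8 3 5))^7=((2 4 10 3 5)(6 8 11 12))^7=(2 10 5 4 3)(6 12 11 8)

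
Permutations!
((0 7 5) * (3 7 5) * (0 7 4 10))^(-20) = (0 4 7)(3 5 10)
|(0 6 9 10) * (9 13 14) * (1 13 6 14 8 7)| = 4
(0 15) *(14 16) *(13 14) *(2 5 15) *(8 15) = (0 2 5 8 15)(13 14 16) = [2, 1, 5, 3, 4, 8, 6, 7, 15, 9, 10, 11, 12, 14, 16, 0, 13]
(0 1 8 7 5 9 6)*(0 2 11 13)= (0 1 8 7 5 9 6 2 11 13)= [1, 8, 11, 3, 4, 9, 2, 5, 7, 6, 10, 13, 12, 0]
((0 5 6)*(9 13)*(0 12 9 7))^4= (0 9 5 13 6 7 12)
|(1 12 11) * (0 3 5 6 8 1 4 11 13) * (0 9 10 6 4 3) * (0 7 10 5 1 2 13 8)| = 20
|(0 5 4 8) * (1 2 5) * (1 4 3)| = |(0 4 8)(1 2 5 3)| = 12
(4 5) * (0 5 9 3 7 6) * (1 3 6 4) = [5, 3, 2, 7, 9, 1, 0, 4, 8, 6] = (0 5 1 3 7 4 9 6)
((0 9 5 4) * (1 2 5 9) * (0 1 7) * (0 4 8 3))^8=((9)(0 7 4 1 2 5 8 3))^8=(9)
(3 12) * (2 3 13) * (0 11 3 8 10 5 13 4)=(0 11 3 12 4)(2 8 10 5 13)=[11, 1, 8, 12, 0, 13, 6, 7, 10, 9, 5, 3, 4, 2]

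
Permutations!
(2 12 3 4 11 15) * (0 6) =(0 6)(2 12 3 4 11 15) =[6, 1, 12, 4, 11, 5, 0, 7, 8, 9, 10, 15, 3, 13, 14, 2]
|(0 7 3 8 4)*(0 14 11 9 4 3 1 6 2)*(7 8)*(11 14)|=21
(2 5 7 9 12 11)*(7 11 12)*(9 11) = [0, 1, 5, 3, 4, 9, 6, 11, 8, 7, 10, 2, 12] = (12)(2 5 9 7 11)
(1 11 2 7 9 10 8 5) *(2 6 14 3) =[0, 11, 7, 2, 4, 1, 14, 9, 5, 10, 8, 6, 12, 13, 3] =(1 11 6 14 3 2 7 9 10 8 5)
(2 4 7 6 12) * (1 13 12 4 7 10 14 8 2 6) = (1 13 12 6 4 10 14 8 2 7) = [0, 13, 7, 3, 10, 5, 4, 1, 2, 9, 14, 11, 6, 12, 8]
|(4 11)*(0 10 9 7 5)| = 10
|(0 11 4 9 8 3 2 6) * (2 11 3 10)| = |(0 3 11 4 9 8 10 2 6)| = 9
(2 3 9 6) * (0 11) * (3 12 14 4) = (0 11)(2 12 14 4 3 9 6) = [11, 1, 12, 9, 3, 5, 2, 7, 8, 6, 10, 0, 14, 13, 4]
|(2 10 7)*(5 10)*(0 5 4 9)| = 7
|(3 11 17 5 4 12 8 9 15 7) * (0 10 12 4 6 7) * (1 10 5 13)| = 14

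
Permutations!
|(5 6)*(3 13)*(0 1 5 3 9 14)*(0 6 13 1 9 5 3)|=4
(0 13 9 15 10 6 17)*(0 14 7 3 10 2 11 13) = (2 11 13 9 15)(3 10 6 17 14 7) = [0, 1, 11, 10, 4, 5, 17, 3, 8, 15, 6, 13, 12, 9, 7, 2, 16, 14]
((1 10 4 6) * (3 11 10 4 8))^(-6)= ((1 4 6)(3 11 10 8))^(-6)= (3 10)(8 11)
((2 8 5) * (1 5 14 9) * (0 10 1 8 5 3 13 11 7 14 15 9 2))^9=((0 10 1 3 13 11 7 14 2 5)(8 15 9))^9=(15)(0 5 2 14 7 11 13 3 1 10)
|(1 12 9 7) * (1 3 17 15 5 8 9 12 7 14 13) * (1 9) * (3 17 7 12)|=24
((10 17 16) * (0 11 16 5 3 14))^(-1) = ((0 11 16 10 17 5 3 14))^(-1) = (0 14 3 5 17 10 16 11)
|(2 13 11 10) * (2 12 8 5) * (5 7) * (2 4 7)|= 6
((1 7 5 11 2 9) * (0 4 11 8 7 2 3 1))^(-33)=(0 11 1 9 4 3 2)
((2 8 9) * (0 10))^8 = ((0 10)(2 8 9))^8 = (10)(2 9 8)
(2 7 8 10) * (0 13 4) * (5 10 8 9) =[13, 1, 7, 3, 0, 10, 6, 9, 8, 5, 2, 11, 12, 4] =(0 13 4)(2 7 9 5 10)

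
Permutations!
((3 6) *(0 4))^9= ((0 4)(3 6))^9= (0 4)(3 6)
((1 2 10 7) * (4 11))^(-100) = ((1 2 10 7)(4 11))^(-100) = (11)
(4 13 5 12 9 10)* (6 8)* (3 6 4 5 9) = (3 6 8 4 13 9 10 5 12) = [0, 1, 2, 6, 13, 12, 8, 7, 4, 10, 5, 11, 3, 9]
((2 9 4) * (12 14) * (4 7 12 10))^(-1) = (2 4 10 14 12 7 9)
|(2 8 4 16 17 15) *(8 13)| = |(2 13 8 4 16 17 15)| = 7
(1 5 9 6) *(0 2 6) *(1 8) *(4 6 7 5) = [2, 4, 7, 3, 6, 9, 8, 5, 1, 0] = (0 2 7 5 9)(1 4 6 8)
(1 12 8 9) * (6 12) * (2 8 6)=[0, 2, 8, 3, 4, 5, 12, 7, 9, 1, 10, 11, 6]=(1 2 8 9)(6 12)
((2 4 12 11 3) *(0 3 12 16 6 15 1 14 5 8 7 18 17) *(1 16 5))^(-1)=(0 17 18 7 8 5 4 2 3)(1 14)(6 16 15)(11 12)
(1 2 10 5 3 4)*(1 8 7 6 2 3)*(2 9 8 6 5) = (1 3 4 6 9 8 7 5)(2 10) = [0, 3, 10, 4, 6, 1, 9, 5, 7, 8, 2]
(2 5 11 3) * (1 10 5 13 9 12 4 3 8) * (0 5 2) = [5, 10, 13, 0, 3, 11, 6, 7, 1, 12, 2, 8, 4, 9] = (0 5 11 8 1 10 2 13 9 12 4 3)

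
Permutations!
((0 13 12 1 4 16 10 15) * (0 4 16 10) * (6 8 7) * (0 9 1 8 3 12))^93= (16)(0 13)(3 7 12 6 8)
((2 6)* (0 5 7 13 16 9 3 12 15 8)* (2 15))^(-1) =(0 8 15 6 2 12 3 9 16 13 7 5)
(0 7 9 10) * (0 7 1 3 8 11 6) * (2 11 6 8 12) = (0 1 3 12 2 11 8 6)(7 9 10) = [1, 3, 11, 12, 4, 5, 0, 9, 6, 10, 7, 8, 2]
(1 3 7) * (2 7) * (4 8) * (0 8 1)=(0 8 4 1 3 2 7)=[8, 3, 7, 2, 1, 5, 6, 0, 4]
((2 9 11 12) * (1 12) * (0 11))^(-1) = (0 9 2 12 1 11)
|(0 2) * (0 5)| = |(0 2 5)| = 3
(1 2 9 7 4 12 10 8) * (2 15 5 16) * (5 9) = (1 15 9 7 4 12 10 8)(2 5 16) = [0, 15, 5, 3, 12, 16, 6, 4, 1, 7, 8, 11, 10, 13, 14, 9, 2]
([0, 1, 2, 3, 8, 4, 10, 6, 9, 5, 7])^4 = (6 10 7)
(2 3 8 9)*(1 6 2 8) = (1 6 2 3)(8 9) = [0, 6, 3, 1, 4, 5, 2, 7, 9, 8]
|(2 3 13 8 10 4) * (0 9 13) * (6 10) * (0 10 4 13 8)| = 9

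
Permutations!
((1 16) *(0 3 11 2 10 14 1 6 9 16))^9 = ((0 3 11 2 10 14 1)(6 9 16))^9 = (16)(0 11 10 1 3 2 14)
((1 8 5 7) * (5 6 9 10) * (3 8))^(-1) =(1 7 5 10 9 6 8 3)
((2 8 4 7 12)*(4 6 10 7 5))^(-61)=((2 8 6 10 7 12)(4 5))^(-61)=(2 12 7 10 6 8)(4 5)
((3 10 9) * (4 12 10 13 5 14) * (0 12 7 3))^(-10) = ((0 12 10 9)(3 13 5 14 4 7))^(-10) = (0 10)(3 5 4)(7 13 14)(9 12)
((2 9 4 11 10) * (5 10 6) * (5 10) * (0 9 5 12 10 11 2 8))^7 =(0 8 10 12 5 2 4 9)(6 11)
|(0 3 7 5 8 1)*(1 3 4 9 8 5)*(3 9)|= 10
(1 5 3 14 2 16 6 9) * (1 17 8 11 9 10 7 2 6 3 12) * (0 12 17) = (0 12 1 5 17 8 11 9)(2 16 3 14 6 10 7) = [12, 5, 16, 14, 4, 17, 10, 2, 11, 0, 7, 9, 1, 13, 6, 15, 3, 8]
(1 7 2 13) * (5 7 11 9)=(1 11 9 5 7 2 13)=[0, 11, 13, 3, 4, 7, 6, 2, 8, 5, 10, 9, 12, 1]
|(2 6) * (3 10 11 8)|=|(2 6)(3 10 11 8)|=4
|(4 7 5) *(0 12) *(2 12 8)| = |(0 8 2 12)(4 7 5)| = 12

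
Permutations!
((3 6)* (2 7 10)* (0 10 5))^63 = (0 7 10 5 2)(3 6)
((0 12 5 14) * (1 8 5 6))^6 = (0 14 5 8 1 6 12)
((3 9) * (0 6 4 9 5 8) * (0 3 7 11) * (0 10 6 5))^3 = (0 3 8 5)(4 11)(6 7)(9 10)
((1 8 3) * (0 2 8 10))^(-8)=((0 2 8 3 1 10))^(-8)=(0 1 8)(2 10 3)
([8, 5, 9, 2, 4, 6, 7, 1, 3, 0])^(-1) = (0 9 2 3 8)(1 7 6 5)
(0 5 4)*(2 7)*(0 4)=(0 5)(2 7)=[5, 1, 7, 3, 4, 0, 6, 2]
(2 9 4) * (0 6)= [6, 1, 9, 3, 2, 5, 0, 7, 8, 4]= (0 6)(2 9 4)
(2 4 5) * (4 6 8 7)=(2 6 8 7 4 5)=[0, 1, 6, 3, 5, 2, 8, 4, 7]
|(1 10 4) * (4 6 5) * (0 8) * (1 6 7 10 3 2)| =6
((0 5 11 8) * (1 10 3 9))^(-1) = (0 8 11 5)(1 9 3 10)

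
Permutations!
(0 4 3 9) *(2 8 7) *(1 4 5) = (0 5 1 4 3 9)(2 8 7) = [5, 4, 8, 9, 3, 1, 6, 2, 7, 0]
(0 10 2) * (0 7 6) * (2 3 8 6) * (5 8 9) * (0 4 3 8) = (0 10 8 6 4 3 9 5)(2 7) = [10, 1, 7, 9, 3, 0, 4, 2, 6, 5, 8]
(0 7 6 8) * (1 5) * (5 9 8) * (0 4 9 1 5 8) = (0 7 6 8 4 9) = [7, 1, 2, 3, 9, 5, 8, 6, 4, 0]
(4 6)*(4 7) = (4 6 7) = [0, 1, 2, 3, 6, 5, 7, 4]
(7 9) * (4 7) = (4 7 9) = [0, 1, 2, 3, 7, 5, 6, 9, 8, 4]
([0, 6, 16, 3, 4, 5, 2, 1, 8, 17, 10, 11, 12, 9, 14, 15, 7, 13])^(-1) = [0, 7, 6, 3, 4, 5, 1, 16, 8, 13, 10, 11, 12, 17, 14, 15, 2, 9]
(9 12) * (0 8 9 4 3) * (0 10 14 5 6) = [8, 1, 2, 10, 3, 6, 0, 7, 9, 12, 14, 11, 4, 13, 5] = (0 8 9 12 4 3 10 14 5 6)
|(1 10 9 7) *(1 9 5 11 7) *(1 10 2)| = |(1 2)(5 11 7 9 10)| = 10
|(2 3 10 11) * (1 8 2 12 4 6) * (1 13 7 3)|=24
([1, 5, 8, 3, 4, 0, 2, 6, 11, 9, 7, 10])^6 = [0, 1, 2, 3, 4, 5, 6, 7, 8, 9, 10, 11]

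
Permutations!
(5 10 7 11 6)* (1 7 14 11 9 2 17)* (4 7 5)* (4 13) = (1 5 10 14 11 6 13 4 7 9 2 17) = [0, 5, 17, 3, 7, 10, 13, 9, 8, 2, 14, 6, 12, 4, 11, 15, 16, 1]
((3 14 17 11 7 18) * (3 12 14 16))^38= ((3 16)(7 18 12 14 17 11))^38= (7 12 17)(11 18 14)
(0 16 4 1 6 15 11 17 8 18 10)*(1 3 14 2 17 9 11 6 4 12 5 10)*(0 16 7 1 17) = (0 7 1 4 3 14 2)(5 10 16 12)(6 15)(8 18 17)(9 11) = [7, 4, 0, 14, 3, 10, 15, 1, 18, 11, 16, 9, 5, 13, 2, 6, 12, 8, 17]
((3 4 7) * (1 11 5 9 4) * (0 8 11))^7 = (0 3 4 5 8 1 7 9 11)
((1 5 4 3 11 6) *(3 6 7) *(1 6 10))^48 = ((1 5 4 10)(3 11 7))^48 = (11)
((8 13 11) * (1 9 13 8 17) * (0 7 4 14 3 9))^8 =((0 7 4 14 3 9 13 11 17 1))^8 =(0 17 13 3 4)(1 11 9 14 7)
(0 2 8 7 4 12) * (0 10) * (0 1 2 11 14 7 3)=[11, 2, 8, 0, 12, 5, 6, 4, 3, 9, 1, 14, 10, 13, 7]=(0 11 14 7 4 12 10 1 2 8 3)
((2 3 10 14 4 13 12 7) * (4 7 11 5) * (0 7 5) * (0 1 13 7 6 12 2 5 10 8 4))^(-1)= ((0 6 12 11 1 13 2 3 8 4 7 5)(10 14))^(-1)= (0 5 7 4 8 3 2 13 1 11 12 6)(10 14)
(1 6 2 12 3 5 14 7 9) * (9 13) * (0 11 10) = (0 11 10)(1 6 2 12 3 5 14 7 13 9) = [11, 6, 12, 5, 4, 14, 2, 13, 8, 1, 0, 10, 3, 9, 7]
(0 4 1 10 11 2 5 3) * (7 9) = (0 4 1 10 11 2 5 3)(7 9) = [4, 10, 5, 0, 1, 3, 6, 9, 8, 7, 11, 2]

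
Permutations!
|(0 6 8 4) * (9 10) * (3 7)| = 4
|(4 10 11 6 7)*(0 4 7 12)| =6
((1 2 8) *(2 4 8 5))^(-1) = (1 8 4)(2 5)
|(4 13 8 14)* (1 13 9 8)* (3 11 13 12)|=|(1 12 3 11 13)(4 9 8 14)|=20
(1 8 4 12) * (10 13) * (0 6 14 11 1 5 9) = (0 6 14 11 1 8 4 12 5 9)(10 13) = [6, 8, 2, 3, 12, 9, 14, 7, 4, 0, 13, 1, 5, 10, 11]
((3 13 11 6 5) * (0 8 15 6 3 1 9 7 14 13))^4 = ((0 8 15 6 5 1 9 7 14 13 11 3))^4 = (0 5 14)(1 13 8)(3 6 7)(9 11 15)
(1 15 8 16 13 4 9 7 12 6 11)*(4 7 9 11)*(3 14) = [0, 15, 2, 14, 11, 5, 4, 12, 16, 9, 10, 1, 6, 7, 3, 8, 13] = (1 15 8 16 13 7 12 6 4 11)(3 14)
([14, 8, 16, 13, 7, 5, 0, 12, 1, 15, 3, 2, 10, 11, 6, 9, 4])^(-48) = (2 3 7)(4 11 10)(12 16 13)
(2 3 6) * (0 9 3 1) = (0 9 3 6 2 1) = [9, 0, 1, 6, 4, 5, 2, 7, 8, 3]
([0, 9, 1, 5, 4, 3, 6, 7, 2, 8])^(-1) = [0, 2, 8, 5, 4, 3, 6, 7, 9, 1]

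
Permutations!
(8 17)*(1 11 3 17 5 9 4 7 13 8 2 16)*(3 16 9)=(1 11 16)(2 9 4 7 13 8 5 3 17)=[0, 11, 9, 17, 7, 3, 6, 13, 5, 4, 10, 16, 12, 8, 14, 15, 1, 2]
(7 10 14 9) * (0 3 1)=(0 3 1)(7 10 14 9)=[3, 0, 2, 1, 4, 5, 6, 10, 8, 7, 14, 11, 12, 13, 9]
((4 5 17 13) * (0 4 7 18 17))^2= ((0 4 5)(7 18 17 13))^2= (0 5 4)(7 17)(13 18)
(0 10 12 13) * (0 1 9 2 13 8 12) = (0 10)(1 9 2 13)(8 12) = [10, 9, 13, 3, 4, 5, 6, 7, 12, 2, 0, 11, 8, 1]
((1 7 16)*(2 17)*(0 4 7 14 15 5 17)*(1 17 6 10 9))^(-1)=(0 2 17 16 7 4)(1 9 10 6 5 15 14)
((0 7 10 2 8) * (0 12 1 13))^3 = ((0 7 10 2 8 12 1 13))^3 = (0 2 1 7 8 13 10 12)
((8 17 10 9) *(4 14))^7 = (4 14)(8 9 10 17)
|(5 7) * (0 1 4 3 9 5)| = 7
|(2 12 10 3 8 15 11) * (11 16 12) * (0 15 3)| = 10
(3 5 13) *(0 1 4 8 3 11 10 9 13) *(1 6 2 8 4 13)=[6, 13, 8, 5, 4, 0, 2, 7, 3, 1, 9, 10, 12, 11]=(0 6 2 8 3 5)(1 13 11 10 9)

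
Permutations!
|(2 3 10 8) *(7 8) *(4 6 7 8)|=|(2 3 10 8)(4 6 7)|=12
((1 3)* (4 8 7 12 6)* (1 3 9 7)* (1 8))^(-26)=((1 9 7 12 6 4))^(-26)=(1 6 7)(4 12 9)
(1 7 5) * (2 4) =(1 7 5)(2 4) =[0, 7, 4, 3, 2, 1, 6, 5]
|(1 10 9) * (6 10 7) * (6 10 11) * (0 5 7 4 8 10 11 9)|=|(0 5 7 11 6 9 1 4 8 10)|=10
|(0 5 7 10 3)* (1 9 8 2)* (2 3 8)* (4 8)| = |(0 5 7 10 4 8 3)(1 9 2)| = 21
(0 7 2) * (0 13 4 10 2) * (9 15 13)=(0 7)(2 9 15 13 4 10)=[7, 1, 9, 3, 10, 5, 6, 0, 8, 15, 2, 11, 12, 4, 14, 13]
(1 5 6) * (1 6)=(6)(1 5)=[0, 5, 2, 3, 4, 1, 6]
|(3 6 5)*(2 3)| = |(2 3 6 5)| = 4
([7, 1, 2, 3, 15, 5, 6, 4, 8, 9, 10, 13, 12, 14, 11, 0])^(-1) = [15, 1, 2, 3, 7, 5, 6, 0, 8, 9, 10, 14, 12, 11, 13, 4]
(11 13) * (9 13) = (9 13 11) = [0, 1, 2, 3, 4, 5, 6, 7, 8, 13, 10, 9, 12, 11]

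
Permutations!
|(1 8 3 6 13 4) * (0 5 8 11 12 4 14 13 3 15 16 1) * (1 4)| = 6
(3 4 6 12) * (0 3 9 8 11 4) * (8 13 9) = (0 3)(4 6 12 8 11)(9 13) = [3, 1, 2, 0, 6, 5, 12, 7, 11, 13, 10, 4, 8, 9]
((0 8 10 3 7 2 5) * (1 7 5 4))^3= (0 3 8 5 10)(1 4 2 7)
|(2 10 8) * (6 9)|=|(2 10 8)(6 9)|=6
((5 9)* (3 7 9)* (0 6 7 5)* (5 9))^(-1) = ((0 6 7 5 3 9))^(-1) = (0 9 3 5 7 6)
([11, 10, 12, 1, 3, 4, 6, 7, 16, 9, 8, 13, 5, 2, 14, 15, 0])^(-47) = (0 11 13 2 12 5 4 3 1 10 8 16)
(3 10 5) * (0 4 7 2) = (0 4 7 2)(3 10 5) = [4, 1, 0, 10, 7, 3, 6, 2, 8, 9, 5]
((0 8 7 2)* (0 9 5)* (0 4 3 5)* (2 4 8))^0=((0 2 9)(3 5 8 7 4))^0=(9)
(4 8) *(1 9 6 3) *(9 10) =(1 10 9 6 3)(4 8) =[0, 10, 2, 1, 8, 5, 3, 7, 4, 6, 9]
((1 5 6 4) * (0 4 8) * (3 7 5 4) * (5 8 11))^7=((0 3 7 8)(1 4)(5 6 11))^7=(0 8 7 3)(1 4)(5 6 11)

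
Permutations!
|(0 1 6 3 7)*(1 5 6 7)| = |(0 5 6 3 1 7)| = 6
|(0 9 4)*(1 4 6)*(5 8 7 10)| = 20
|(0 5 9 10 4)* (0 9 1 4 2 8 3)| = |(0 5 1 4 9 10 2 8 3)| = 9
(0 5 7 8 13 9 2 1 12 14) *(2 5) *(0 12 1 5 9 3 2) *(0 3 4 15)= [3, 1, 5, 2, 15, 7, 6, 8, 13, 9, 10, 11, 14, 4, 12, 0]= (0 3 2 5 7 8 13 4 15)(12 14)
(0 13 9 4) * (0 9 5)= (0 13 5)(4 9)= [13, 1, 2, 3, 9, 0, 6, 7, 8, 4, 10, 11, 12, 5]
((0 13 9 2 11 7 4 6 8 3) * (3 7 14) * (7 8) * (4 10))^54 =(0 14 2 13 3 11 9)(4 7)(6 10)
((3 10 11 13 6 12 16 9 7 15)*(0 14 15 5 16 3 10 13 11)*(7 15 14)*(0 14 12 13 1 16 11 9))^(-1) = (0 16 1 3 12 14 10 15 9 11 5 7)(6 13)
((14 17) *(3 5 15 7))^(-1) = (3 7 15 5)(14 17)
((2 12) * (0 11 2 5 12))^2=((0 11 2)(5 12))^2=(12)(0 2 11)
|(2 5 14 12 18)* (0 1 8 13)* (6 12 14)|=20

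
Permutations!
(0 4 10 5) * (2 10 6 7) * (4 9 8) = (0 9 8 4 6 7 2 10 5) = [9, 1, 10, 3, 6, 0, 7, 2, 4, 8, 5]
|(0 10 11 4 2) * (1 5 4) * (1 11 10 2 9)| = 4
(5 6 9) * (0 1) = (0 1)(5 6 9) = [1, 0, 2, 3, 4, 6, 9, 7, 8, 5]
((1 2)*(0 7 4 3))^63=((0 7 4 3)(1 2))^63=(0 3 4 7)(1 2)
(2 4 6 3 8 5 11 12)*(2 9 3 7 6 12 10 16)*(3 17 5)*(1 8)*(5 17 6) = [0, 8, 4, 1, 12, 11, 7, 5, 3, 6, 16, 10, 9, 13, 14, 15, 2, 17] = (17)(1 8 3)(2 4 12 9 6 7 5 11 10 16)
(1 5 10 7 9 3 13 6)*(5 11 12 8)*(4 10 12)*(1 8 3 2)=(1 11 4 10 7 9 2)(3 13 6 8 5 12)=[0, 11, 1, 13, 10, 12, 8, 9, 5, 2, 7, 4, 3, 6]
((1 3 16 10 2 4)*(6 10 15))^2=(1 16 6 2)(3 15 10 4)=((1 3 16 15 6 10 2 4))^2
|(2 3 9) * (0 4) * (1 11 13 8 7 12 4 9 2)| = |(0 9 1 11 13 8 7 12 4)(2 3)| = 18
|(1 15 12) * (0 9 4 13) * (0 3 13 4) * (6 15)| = 4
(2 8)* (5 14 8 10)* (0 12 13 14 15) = [12, 1, 10, 3, 4, 15, 6, 7, 2, 9, 5, 11, 13, 14, 8, 0] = (0 12 13 14 8 2 10 5 15)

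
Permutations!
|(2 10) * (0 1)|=2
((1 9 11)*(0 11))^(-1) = ((0 11 1 9))^(-1) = (0 9 1 11)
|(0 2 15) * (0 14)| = |(0 2 15 14)| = 4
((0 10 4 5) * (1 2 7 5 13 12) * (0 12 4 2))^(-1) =(0 1 12 5 7 2 10)(4 13)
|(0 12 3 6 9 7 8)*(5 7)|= |(0 12 3 6 9 5 7 8)|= 8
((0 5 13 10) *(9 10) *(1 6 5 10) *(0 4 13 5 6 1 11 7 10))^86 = (4 9 7)(10 13 11) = ((4 13 9 11 7 10))^86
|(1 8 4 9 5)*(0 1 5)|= |(0 1 8 4 9)|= 5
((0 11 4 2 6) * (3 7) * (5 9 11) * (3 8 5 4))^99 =(0 6 2 4)(3 5)(7 9)(8 11)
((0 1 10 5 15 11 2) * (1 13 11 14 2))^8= (0 2 14 15 5 10 1 11 13)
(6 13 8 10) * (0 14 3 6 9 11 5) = (0 14 3 6 13 8 10 9 11 5) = [14, 1, 2, 6, 4, 0, 13, 7, 10, 11, 9, 5, 12, 8, 3]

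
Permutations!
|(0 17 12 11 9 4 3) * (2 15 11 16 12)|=8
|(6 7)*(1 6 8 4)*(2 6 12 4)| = 12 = |(1 12 4)(2 6 7 8)|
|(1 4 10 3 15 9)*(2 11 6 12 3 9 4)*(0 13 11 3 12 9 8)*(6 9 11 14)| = |(0 13 14 6 11 9 1 2 3 15 4 10 8)| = 13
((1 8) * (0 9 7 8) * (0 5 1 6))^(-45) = (9)(1 5)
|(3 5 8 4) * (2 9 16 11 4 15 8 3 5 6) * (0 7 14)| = 24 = |(0 7 14)(2 9 16 11 4 5 3 6)(8 15)|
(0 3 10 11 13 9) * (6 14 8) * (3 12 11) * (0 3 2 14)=(0 12 11 13 9 3 10 2 14 8 6)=[12, 1, 14, 10, 4, 5, 0, 7, 6, 3, 2, 13, 11, 9, 8]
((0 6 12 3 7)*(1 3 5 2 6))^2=(0 3)(1 7)(2 12)(5 6)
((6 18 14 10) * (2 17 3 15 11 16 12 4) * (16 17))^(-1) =(2 4 12 16)(3 17 11 15)(6 10 14 18)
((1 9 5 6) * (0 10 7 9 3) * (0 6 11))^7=(0 10 7 9 5 11)(1 3 6)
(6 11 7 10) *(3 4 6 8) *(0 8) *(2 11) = [8, 1, 11, 4, 6, 5, 2, 10, 3, 9, 0, 7] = (0 8 3 4 6 2 11 7 10)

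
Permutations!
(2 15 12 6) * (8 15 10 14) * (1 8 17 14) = (1 8 15 12 6 2 10)(14 17) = [0, 8, 10, 3, 4, 5, 2, 7, 15, 9, 1, 11, 6, 13, 17, 12, 16, 14]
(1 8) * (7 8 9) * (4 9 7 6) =(1 7 8)(4 9 6) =[0, 7, 2, 3, 9, 5, 4, 8, 1, 6]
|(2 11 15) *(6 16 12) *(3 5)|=|(2 11 15)(3 5)(6 16 12)|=6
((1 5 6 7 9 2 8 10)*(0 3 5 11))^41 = (0 10 9 5 11 8 7 3 1 2 6)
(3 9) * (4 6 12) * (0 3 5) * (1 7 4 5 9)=(0 3 1 7 4 6 12 5)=[3, 7, 2, 1, 6, 0, 12, 4, 8, 9, 10, 11, 5]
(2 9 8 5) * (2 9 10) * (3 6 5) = (2 10)(3 6 5 9 8) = [0, 1, 10, 6, 4, 9, 5, 7, 3, 8, 2]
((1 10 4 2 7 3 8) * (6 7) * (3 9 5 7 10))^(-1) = ((1 3 8)(2 6 10 4)(5 7 9))^(-1) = (1 8 3)(2 4 10 6)(5 9 7)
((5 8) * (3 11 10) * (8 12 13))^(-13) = ((3 11 10)(5 12 13 8))^(-13) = (3 10 11)(5 8 13 12)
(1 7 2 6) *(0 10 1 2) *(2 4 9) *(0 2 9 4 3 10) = [0, 7, 6, 10, 4, 5, 3, 2, 8, 9, 1] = (1 7 2 6 3 10)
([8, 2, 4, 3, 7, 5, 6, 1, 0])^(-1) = [8, 7, 1, 3, 2, 5, 6, 4, 0]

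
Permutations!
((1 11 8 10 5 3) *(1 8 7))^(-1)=(1 7 11)(3 5 10 8)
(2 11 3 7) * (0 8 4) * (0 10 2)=(0 8 4 10 2 11 3 7)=[8, 1, 11, 7, 10, 5, 6, 0, 4, 9, 2, 3]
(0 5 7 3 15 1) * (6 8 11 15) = (0 5 7 3 6 8 11 15 1) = [5, 0, 2, 6, 4, 7, 8, 3, 11, 9, 10, 15, 12, 13, 14, 1]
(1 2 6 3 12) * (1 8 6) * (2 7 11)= (1 7 11 2)(3 12 8 6)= [0, 7, 1, 12, 4, 5, 3, 11, 6, 9, 10, 2, 8]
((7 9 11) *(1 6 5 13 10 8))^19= ((1 6 5 13 10 8)(7 9 11))^19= (1 6 5 13 10 8)(7 9 11)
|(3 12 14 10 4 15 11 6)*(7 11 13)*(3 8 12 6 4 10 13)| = |(3 6 8 12 14 13 7 11 4 15)| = 10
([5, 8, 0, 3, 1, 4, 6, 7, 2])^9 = [1, 0, 4, 3, 2, 8, 6, 7, 5]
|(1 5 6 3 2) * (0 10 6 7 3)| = 15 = |(0 10 6)(1 5 7 3 2)|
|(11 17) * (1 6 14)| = 6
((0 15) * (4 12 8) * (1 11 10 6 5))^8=(15)(1 6 11 5 10)(4 8 12)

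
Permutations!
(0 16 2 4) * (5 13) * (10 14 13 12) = (0 16 2 4)(5 12 10 14 13) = [16, 1, 4, 3, 0, 12, 6, 7, 8, 9, 14, 11, 10, 5, 13, 15, 2]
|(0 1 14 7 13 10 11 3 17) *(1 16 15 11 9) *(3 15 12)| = 30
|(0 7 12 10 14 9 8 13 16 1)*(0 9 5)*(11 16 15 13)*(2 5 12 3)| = |(0 7 3 2 5)(1 9 8 11 16)(10 14 12)(13 15)| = 30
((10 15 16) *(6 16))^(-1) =(6 15 10 16)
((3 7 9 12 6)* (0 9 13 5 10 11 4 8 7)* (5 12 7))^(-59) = ((0 9 7 13 12 6 3)(4 8 5 10 11))^(-59) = (0 12 9 6 7 3 13)(4 8 5 10 11)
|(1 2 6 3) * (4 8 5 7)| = |(1 2 6 3)(4 8 5 7)| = 4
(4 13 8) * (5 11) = [0, 1, 2, 3, 13, 11, 6, 7, 4, 9, 10, 5, 12, 8] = (4 13 8)(5 11)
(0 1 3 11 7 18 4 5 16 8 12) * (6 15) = (0 1 3 11 7 18 4 5 16 8 12)(6 15) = [1, 3, 2, 11, 5, 16, 15, 18, 12, 9, 10, 7, 0, 13, 14, 6, 8, 17, 4]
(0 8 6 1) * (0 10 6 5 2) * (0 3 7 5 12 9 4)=(0 8 12 9 4)(1 10 6)(2 3 7 5)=[8, 10, 3, 7, 0, 2, 1, 5, 12, 4, 6, 11, 9]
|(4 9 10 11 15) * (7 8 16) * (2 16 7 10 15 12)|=30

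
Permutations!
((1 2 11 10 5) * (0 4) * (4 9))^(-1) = (0 4 9)(1 5 10 11 2)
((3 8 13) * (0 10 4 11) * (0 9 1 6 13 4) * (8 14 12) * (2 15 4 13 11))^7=((0 10)(1 6 11 9)(2 15 4)(3 14 12 8 13))^7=(0 10)(1 9 11 6)(2 15 4)(3 12 13 14 8)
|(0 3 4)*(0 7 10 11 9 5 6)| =9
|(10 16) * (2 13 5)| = |(2 13 5)(10 16)| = 6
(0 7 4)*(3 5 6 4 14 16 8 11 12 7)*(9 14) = (0 3 5 6 4)(7 9 14 16 8 11 12) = [3, 1, 2, 5, 0, 6, 4, 9, 11, 14, 10, 12, 7, 13, 16, 15, 8]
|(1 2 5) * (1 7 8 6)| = 6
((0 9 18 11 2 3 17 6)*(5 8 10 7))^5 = (0 3 18 6 2 9 17 11)(5 8 10 7)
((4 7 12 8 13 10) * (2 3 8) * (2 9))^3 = (2 13 7)(3 10 12)(4 9 8)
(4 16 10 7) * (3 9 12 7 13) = [0, 1, 2, 9, 16, 5, 6, 4, 8, 12, 13, 11, 7, 3, 14, 15, 10] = (3 9 12 7 4 16 10 13)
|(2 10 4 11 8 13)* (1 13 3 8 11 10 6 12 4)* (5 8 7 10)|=|(1 13 2 6 12 4 5 8 3 7 10)|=11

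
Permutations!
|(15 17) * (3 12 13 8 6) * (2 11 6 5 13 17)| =21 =|(2 11 6 3 12 17 15)(5 13 8)|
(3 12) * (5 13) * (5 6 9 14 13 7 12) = (3 5 7 12)(6 9 14 13) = [0, 1, 2, 5, 4, 7, 9, 12, 8, 14, 10, 11, 3, 6, 13]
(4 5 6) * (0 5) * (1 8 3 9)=(0 5 6 4)(1 8 3 9)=[5, 8, 2, 9, 0, 6, 4, 7, 3, 1]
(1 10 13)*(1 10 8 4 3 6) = [0, 8, 2, 6, 3, 5, 1, 7, 4, 9, 13, 11, 12, 10] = (1 8 4 3 6)(10 13)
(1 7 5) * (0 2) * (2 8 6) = (0 8 6 2)(1 7 5) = [8, 7, 0, 3, 4, 1, 2, 5, 6]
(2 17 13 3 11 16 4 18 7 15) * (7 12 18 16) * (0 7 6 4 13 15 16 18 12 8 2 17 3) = (0 7 16 13)(2 3 11 6 4 18 8)(15 17) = [7, 1, 3, 11, 18, 5, 4, 16, 2, 9, 10, 6, 12, 0, 14, 17, 13, 15, 8]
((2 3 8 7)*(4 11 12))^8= ((2 3 8 7)(4 11 12))^8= (4 12 11)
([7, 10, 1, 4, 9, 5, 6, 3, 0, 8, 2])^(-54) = [0, 1, 2, 3, 4, 5, 6, 7, 8, 9, 10]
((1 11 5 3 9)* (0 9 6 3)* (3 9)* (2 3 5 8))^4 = ((0 5)(1 11 8 2 3 6 9))^4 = (1 3 11 6 8 9 2)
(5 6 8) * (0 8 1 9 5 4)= [8, 9, 2, 3, 0, 6, 1, 7, 4, 5]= (0 8 4)(1 9 5 6)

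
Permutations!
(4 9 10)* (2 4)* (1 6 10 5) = [0, 6, 4, 3, 9, 1, 10, 7, 8, 5, 2] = (1 6 10 2 4 9 5)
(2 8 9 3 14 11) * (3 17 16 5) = [0, 1, 8, 14, 4, 3, 6, 7, 9, 17, 10, 2, 12, 13, 11, 15, 5, 16] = (2 8 9 17 16 5 3 14 11)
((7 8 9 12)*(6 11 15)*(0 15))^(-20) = ((0 15 6 11)(7 8 9 12))^(-20) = (15)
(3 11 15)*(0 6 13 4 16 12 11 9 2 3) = (0 6 13 4 16 12 11 15)(2 3 9) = [6, 1, 3, 9, 16, 5, 13, 7, 8, 2, 10, 15, 11, 4, 14, 0, 12]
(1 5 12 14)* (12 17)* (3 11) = (1 5 17 12 14)(3 11) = [0, 5, 2, 11, 4, 17, 6, 7, 8, 9, 10, 3, 14, 13, 1, 15, 16, 12]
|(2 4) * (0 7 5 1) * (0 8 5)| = 6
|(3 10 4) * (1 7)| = 6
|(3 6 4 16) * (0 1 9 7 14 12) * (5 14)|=|(0 1 9 7 5 14 12)(3 6 4 16)|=28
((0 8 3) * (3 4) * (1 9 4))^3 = (0 9)(1 3)(4 8)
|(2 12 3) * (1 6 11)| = 3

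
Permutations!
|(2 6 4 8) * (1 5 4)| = 6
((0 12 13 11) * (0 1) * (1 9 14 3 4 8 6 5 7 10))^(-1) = (0 1 10 7 5 6 8 4 3 14 9 11 13 12)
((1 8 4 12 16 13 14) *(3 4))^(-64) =(16)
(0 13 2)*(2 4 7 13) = (0 2)(4 7 13) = [2, 1, 0, 3, 7, 5, 6, 13, 8, 9, 10, 11, 12, 4]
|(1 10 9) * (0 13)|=6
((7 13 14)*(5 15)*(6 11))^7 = (5 15)(6 11)(7 13 14)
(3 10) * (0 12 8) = (0 12 8)(3 10) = [12, 1, 2, 10, 4, 5, 6, 7, 0, 9, 3, 11, 8]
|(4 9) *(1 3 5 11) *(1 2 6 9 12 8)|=10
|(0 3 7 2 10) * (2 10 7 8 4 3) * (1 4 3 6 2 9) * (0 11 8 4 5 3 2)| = 35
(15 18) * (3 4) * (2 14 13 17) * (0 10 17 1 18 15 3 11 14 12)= (0 10 17 2 12)(1 18 3 4 11 14 13)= [10, 18, 12, 4, 11, 5, 6, 7, 8, 9, 17, 14, 0, 1, 13, 15, 16, 2, 3]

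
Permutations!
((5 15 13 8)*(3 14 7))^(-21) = (5 8 13 15)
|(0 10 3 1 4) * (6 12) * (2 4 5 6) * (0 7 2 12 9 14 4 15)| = 12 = |(0 10 3 1 5 6 9 14 4 7 2 15)|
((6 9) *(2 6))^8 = ((2 6 9))^8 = (2 9 6)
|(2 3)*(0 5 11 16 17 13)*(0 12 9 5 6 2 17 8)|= 12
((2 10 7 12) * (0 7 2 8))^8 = ((0 7 12 8)(2 10))^8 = (12)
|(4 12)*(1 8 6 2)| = 4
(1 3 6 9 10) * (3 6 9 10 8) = (1 6 10)(3 9 8) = [0, 6, 2, 9, 4, 5, 10, 7, 3, 8, 1]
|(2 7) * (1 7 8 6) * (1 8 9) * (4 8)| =|(1 7 2 9)(4 8 6)| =12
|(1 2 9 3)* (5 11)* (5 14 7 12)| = 20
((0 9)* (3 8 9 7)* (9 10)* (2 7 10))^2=((0 10 9)(2 7 3 8))^2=(0 9 10)(2 3)(7 8)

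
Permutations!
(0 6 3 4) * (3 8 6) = (0 3 4)(6 8) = [3, 1, 2, 4, 0, 5, 8, 7, 6]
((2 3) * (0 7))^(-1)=(0 7)(2 3)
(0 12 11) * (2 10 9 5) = [12, 1, 10, 3, 4, 2, 6, 7, 8, 5, 9, 0, 11] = (0 12 11)(2 10 9 5)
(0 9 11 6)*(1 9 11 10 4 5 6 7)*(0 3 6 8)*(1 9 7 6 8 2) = (0 11 6 3 8)(1 7 9 10 4 5 2) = [11, 7, 1, 8, 5, 2, 3, 9, 0, 10, 4, 6]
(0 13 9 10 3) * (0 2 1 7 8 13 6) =[6, 7, 1, 2, 4, 5, 0, 8, 13, 10, 3, 11, 12, 9] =(0 6)(1 7 8 13 9 10 3 2)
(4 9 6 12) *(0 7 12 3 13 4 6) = (0 7 12 6 3 13 4 9) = [7, 1, 2, 13, 9, 5, 3, 12, 8, 0, 10, 11, 6, 4]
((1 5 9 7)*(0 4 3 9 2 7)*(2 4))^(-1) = (0 9 3 4 5 1 7 2)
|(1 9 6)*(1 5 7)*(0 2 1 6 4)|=15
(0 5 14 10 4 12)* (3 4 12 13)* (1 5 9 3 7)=(0 9 3 4 13 7 1 5 14 10 12)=[9, 5, 2, 4, 13, 14, 6, 1, 8, 3, 12, 11, 0, 7, 10]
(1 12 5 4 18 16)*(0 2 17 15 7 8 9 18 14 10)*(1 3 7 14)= (0 2 17 15 14 10)(1 12 5 4)(3 7 8 9 18 16)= [2, 12, 17, 7, 1, 4, 6, 8, 9, 18, 0, 11, 5, 13, 10, 14, 3, 15, 16]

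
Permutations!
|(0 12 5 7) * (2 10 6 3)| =|(0 12 5 7)(2 10 6 3)| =4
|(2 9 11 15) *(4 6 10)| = |(2 9 11 15)(4 6 10)| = 12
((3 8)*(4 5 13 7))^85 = ((3 8)(4 5 13 7))^85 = (3 8)(4 5 13 7)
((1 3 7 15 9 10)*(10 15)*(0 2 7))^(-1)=(0 3 1 10 7 2)(9 15)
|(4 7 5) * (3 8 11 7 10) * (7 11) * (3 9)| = 7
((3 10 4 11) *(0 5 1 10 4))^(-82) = (0 1)(3 11 4)(5 10)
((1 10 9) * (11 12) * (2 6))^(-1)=(1 9 10)(2 6)(11 12)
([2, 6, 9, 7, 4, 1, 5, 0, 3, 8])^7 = (0 2 9 8 3 7)(1 6 5)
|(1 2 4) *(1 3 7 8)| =6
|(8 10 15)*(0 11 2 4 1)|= 15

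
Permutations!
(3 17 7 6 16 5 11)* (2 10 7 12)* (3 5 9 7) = (2 10 3 17 12)(5 11)(6 16 9 7) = [0, 1, 10, 17, 4, 11, 16, 6, 8, 7, 3, 5, 2, 13, 14, 15, 9, 12]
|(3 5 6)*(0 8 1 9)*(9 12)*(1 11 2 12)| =6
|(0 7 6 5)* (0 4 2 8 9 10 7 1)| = 8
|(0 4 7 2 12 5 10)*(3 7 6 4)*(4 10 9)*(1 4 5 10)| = 6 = |(0 3 7 2 12 10)(1 4 6)(5 9)|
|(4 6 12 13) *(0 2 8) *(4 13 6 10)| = 6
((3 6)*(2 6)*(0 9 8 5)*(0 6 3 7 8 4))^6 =((0 9 4)(2 3)(5 6 7 8))^6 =(9)(5 7)(6 8)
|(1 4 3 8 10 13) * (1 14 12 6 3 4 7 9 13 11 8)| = 24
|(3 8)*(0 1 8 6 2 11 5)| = 8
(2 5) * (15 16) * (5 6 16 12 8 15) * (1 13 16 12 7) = (1 13 16 5 2 6 12 8 15 7) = [0, 13, 6, 3, 4, 2, 12, 1, 15, 9, 10, 11, 8, 16, 14, 7, 5]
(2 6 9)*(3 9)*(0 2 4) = (0 2 6 3 9 4) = [2, 1, 6, 9, 0, 5, 3, 7, 8, 4]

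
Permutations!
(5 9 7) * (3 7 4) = (3 7 5 9 4) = [0, 1, 2, 7, 3, 9, 6, 5, 8, 4]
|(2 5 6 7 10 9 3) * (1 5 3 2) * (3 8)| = |(1 5 6 7 10 9 2 8 3)| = 9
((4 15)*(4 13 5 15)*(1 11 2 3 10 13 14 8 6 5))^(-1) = (1 13 10 3 2 11)(5 6 8 14 15)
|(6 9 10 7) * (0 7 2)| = 6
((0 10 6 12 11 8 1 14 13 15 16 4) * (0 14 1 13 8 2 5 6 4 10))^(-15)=(4 10 16 15 13 8 14)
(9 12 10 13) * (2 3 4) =[0, 1, 3, 4, 2, 5, 6, 7, 8, 12, 13, 11, 10, 9] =(2 3 4)(9 12 10 13)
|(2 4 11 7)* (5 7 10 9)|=|(2 4 11 10 9 5 7)|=7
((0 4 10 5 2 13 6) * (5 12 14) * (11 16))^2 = (16)(0 10 14 2 6 4 12 5 13)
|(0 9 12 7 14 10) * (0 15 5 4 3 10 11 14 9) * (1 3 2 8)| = |(1 3 10 15 5 4 2 8)(7 9 12)(11 14)| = 24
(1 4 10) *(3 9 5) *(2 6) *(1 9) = (1 4 10 9 5 3)(2 6) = [0, 4, 6, 1, 10, 3, 2, 7, 8, 5, 9]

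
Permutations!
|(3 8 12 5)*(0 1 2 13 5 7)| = |(0 1 2 13 5 3 8 12 7)| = 9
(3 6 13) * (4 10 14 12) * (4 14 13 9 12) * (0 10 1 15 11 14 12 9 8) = (0 10 13 3 6 8)(1 15 11 14 4) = [10, 15, 2, 6, 1, 5, 8, 7, 0, 9, 13, 14, 12, 3, 4, 11]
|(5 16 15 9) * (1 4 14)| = 12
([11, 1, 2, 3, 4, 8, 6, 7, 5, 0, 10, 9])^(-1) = [9, 1, 2, 3, 4, 8, 6, 7, 5, 11, 10, 0]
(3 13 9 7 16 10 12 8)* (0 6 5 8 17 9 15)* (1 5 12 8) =[6, 5, 2, 13, 4, 1, 12, 16, 3, 7, 8, 11, 17, 15, 14, 0, 10, 9] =(0 6 12 17 9 7 16 10 8 3 13 15)(1 5)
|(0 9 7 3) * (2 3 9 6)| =4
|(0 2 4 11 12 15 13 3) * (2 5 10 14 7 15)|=|(0 5 10 14 7 15 13 3)(2 4 11 12)|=8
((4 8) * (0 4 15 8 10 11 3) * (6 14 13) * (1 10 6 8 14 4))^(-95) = ((0 1 10 11 3)(4 6)(8 15 14 13))^(-95) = (4 6)(8 15 14 13)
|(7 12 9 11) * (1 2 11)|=|(1 2 11 7 12 9)|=6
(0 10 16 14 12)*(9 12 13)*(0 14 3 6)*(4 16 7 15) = [10, 1, 2, 6, 16, 5, 0, 15, 8, 12, 7, 11, 14, 9, 13, 4, 3] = (0 10 7 15 4 16 3 6)(9 12 14 13)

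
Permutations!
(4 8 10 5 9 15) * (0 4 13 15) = [4, 1, 2, 3, 8, 9, 6, 7, 10, 0, 5, 11, 12, 15, 14, 13] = (0 4 8 10 5 9)(13 15)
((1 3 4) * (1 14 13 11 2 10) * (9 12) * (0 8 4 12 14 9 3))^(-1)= ((0 8 4 9 14 13 11 2 10 1)(3 12))^(-1)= (0 1 10 2 11 13 14 9 4 8)(3 12)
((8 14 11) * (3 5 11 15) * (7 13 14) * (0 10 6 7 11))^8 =(0 5 3 15 14 13 7 6 10)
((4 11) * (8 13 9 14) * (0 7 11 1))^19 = (0 1 4 11 7)(8 14 9 13) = ((0 7 11 4 1)(8 13 9 14))^19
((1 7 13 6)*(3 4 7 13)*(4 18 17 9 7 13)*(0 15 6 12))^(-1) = (0 12 13 4 1 6 15)(3 7 9 17 18) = ((0 15 6 1 4 13 12)(3 18 17 9 7))^(-1)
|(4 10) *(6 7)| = 2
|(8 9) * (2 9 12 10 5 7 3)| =8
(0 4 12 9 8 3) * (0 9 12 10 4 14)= (0 14)(3 9 8)(4 10)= [14, 1, 2, 9, 10, 5, 6, 7, 3, 8, 4, 11, 12, 13, 0]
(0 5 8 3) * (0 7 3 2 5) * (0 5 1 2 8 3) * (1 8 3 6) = (0 5 6 1 2 8 3 7) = [5, 2, 8, 7, 4, 6, 1, 0, 3]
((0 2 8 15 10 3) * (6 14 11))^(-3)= (0 15)(2 10)(3 8)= ((0 2 8 15 10 3)(6 14 11))^(-3)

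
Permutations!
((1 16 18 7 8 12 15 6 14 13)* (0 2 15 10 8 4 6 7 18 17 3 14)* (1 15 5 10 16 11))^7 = ((18)(0 2 5 10 8 12 16 17 3 14 13 15 7 4 6)(1 11))^7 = (18)(0 17 6 16 4 12 7 8 15 10 13 5 14 2 3)(1 11)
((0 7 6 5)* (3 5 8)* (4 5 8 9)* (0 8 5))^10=((0 7 6 9 4)(3 5 8))^10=(9)(3 5 8)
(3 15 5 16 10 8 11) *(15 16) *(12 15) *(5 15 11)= (3 16 10 8 5 12 11)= [0, 1, 2, 16, 4, 12, 6, 7, 5, 9, 8, 3, 11, 13, 14, 15, 10]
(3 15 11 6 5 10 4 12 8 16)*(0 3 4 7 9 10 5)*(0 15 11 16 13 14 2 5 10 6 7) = (0 3 11 7 9 6 15 16 4 12 8 13 14 2 5 10) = [3, 1, 5, 11, 12, 10, 15, 9, 13, 6, 0, 7, 8, 14, 2, 16, 4]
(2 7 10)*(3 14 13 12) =(2 7 10)(3 14 13 12) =[0, 1, 7, 14, 4, 5, 6, 10, 8, 9, 2, 11, 3, 12, 13]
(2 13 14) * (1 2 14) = (14)(1 2 13) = [0, 2, 13, 3, 4, 5, 6, 7, 8, 9, 10, 11, 12, 1, 14]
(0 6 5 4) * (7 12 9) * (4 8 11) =(0 6 5 8 11 4)(7 12 9) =[6, 1, 2, 3, 0, 8, 5, 12, 11, 7, 10, 4, 9]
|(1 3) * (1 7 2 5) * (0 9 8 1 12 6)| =|(0 9 8 1 3 7 2 5 12 6)| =10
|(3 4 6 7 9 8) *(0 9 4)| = 12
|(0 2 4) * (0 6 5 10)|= 6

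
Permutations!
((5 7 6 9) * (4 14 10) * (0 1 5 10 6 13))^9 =((0 1 5 7 13)(4 14 6 9 10))^9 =(0 13 7 5 1)(4 10 9 6 14)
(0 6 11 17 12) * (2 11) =[6, 1, 11, 3, 4, 5, 2, 7, 8, 9, 10, 17, 0, 13, 14, 15, 16, 12] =(0 6 2 11 17 12)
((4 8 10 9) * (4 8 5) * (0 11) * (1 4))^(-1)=(0 11)(1 5 4)(8 9 10)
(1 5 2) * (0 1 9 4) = (0 1 5 2 9 4) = [1, 5, 9, 3, 0, 2, 6, 7, 8, 4]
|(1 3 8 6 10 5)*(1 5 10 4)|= 5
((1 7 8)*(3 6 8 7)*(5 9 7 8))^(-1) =(1 8 7 9 5 6 3)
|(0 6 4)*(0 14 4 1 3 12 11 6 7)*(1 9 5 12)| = |(0 7)(1 3)(4 14)(5 12 11 6 9)| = 10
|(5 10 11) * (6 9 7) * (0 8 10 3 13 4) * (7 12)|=|(0 8 10 11 5 3 13 4)(6 9 12 7)|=8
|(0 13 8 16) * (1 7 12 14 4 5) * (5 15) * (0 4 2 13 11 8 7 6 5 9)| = 105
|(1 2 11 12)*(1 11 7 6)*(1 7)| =|(1 2)(6 7)(11 12)| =2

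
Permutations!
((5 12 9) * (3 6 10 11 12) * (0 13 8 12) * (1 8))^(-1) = (0 11 10 6 3 5 9 12 8 1 13)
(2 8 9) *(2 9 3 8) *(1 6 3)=(9)(1 6 3 8)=[0, 6, 2, 8, 4, 5, 3, 7, 1, 9]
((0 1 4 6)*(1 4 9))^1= ((0 4 6)(1 9))^1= (0 4 6)(1 9)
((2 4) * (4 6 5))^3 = ((2 6 5 4))^3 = (2 4 5 6)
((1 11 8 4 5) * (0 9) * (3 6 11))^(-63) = ((0 9)(1 3 6 11 8 4 5))^(-63) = (11)(0 9)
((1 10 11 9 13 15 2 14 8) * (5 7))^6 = ((1 10 11 9 13 15 2 14 8)(5 7))^6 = (1 2 9)(8 15 11)(10 14 13)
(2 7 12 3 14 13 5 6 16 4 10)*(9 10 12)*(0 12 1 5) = (0 12 3 14 13)(1 5 6 16 4)(2 7 9 10) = [12, 5, 7, 14, 1, 6, 16, 9, 8, 10, 2, 11, 3, 0, 13, 15, 4]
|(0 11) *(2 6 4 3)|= |(0 11)(2 6 4 3)|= 4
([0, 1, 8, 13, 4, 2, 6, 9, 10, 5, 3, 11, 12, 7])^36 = (2 13)(3 5)(7 8)(9 10)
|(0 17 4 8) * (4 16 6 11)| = 7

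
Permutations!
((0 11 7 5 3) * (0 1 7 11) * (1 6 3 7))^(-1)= (11)(3 6)(5 7)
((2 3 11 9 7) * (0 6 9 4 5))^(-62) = ((0 6 9 7 2 3 11 4 5))^(-62) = (0 6 9 7 2 3 11 4 5)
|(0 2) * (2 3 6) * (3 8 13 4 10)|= 8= |(0 8 13 4 10 3 6 2)|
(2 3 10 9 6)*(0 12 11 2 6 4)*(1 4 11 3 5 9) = (0 12 3 10 1 4)(2 5 9 11) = [12, 4, 5, 10, 0, 9, 6, 7, 8, 11, 1, 2, 3]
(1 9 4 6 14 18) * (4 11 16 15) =(1 9 11 16 15 4 6 14 18) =[0, 9, 2, 3, 6, 5, 14, 7, 8, 11, 10, 16, 12, 13, 18, 4, 15, 17, 1]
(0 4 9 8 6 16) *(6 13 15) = (0 4 9 8 13 15 6 16) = [4, 1, 2, 3, 9, 5, 16, 7, 13, 8, 10, 11, 12, 15, 14, 6, 0]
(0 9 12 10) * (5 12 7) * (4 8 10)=(0 9 7 5 12 4 8 10)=[9, 1, 2, 3, 8, 12, 6, 5, 10, 7, 0, 11, 4]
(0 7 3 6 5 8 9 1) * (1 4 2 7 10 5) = [10, 0, 7, 6, 2, 8, 1, 3, 9, 4, 5] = (0 10 5 8 9 4 2 7 3 6 1)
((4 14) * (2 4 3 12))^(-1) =((2 4 14 3 12))^(-1) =(2 12 3 14 4)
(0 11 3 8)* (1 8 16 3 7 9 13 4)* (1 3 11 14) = (0 14 1 8)(3 16 11 7 9 13 4) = [14, 8, 2, 16, 3, 5, 6, 9, 0, 13, 10, 7, 12, 4, 1, 15, 11]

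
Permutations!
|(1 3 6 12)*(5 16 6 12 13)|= |(1 3 12)(5 16 6 13)|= 12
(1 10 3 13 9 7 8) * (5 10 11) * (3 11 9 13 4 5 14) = (1 9 7 8)(3 4 5 10 11 14) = [0, 9, 2, 4, 5, 10, 6, 8, 1, 7, 11, 14, 12, 13, 3]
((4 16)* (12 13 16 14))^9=(4 16 13 12 14)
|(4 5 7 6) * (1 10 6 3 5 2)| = |(1 10 6 4 2)(3 5 7)| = 15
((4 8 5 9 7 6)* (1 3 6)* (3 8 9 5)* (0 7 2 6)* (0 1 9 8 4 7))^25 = ((1 4 8 3)(2 6 7 9))^25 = (1 4 8 3)(2 6 7 9)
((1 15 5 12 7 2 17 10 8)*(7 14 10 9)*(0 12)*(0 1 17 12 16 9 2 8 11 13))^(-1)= (0 13 11 10 14 12 2 17 8 7 9 16)(1 5 15)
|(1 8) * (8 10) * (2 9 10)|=|(1 2 9 10 8)|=5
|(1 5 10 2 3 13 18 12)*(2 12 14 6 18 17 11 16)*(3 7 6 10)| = 14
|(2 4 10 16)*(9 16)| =5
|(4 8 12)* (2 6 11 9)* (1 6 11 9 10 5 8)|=|(1 6 9 2 11 10 5 8 12 4)|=10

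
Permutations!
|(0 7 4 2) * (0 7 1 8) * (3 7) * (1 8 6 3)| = 6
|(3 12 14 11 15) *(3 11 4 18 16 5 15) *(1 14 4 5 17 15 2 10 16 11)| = 40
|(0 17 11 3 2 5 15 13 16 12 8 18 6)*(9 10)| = 26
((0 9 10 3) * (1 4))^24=((0 9 10 3)(1 4))^24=(10)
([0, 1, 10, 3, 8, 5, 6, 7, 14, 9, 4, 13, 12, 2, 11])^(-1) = (2 13 11 14 8 4 10)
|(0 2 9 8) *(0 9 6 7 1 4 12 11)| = 8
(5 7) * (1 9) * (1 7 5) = [0, 9, 2, 3, 4, 5, 6, 1, 8, 7] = (1 9 7)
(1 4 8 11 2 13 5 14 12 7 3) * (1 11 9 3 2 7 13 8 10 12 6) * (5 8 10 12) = (1 4 12 13 8 9 3 11 7 2 10 5 14 6) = [0, 4, 10, 11, 12, 14, 1, 2, 9, 3, 5, 7, 13, 8, 6]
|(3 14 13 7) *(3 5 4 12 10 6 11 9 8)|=12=|(3 14 13 7 5 4 12 10 6 11 9 8)|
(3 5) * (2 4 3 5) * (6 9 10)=(2 4 3)(6 9 10)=[0, 1, 4, 2, 3, 5, 9, 7, 8, 10, 6]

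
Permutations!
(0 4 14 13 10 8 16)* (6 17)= (0 4 14 13 10 8 16)(6 17)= [4, 1, 2, 3, 14, 5, 17, 7, 16, 9, 8, 11, 12, 10, 13, 15, 0, 6]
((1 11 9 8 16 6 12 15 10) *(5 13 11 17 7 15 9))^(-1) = (1 10 15 7 17)(5 11 13)(6 16 8 9 12)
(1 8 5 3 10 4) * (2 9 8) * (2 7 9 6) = (1 7 9 8 5 3 10 4)(2 6) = [0, 7, 6, 10, 1, 3, 2, 9, 5, 8, 4]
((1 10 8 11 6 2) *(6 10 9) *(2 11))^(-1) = (1 2 8 10 11 6 9)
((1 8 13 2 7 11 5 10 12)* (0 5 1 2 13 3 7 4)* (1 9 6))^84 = (13) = ((13)(0 5 10 12 2 4)(1 8 3 7 11 9 6))^84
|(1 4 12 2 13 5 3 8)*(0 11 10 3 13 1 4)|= 18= |(0 11 10 3 8 4 12 2 1)(5 13)|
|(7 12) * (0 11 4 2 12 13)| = |(0 11 4 2 12 7 13)| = 7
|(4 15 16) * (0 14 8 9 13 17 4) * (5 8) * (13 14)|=12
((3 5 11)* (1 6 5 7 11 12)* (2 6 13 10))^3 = ((1 13 10 2 6 5 12)(3 7 11))^3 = (1 2 12 10 5 13 6)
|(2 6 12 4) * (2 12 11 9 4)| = 6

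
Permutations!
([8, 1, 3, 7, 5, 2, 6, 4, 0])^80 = [0, 1, 2, 3, 4, 5, 6, 7, 8]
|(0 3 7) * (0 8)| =4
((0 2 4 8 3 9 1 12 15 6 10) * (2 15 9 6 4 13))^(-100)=(0 6 8 15 10 3 4)(1 9 12)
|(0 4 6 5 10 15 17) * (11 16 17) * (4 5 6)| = 7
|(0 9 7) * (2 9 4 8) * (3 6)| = 6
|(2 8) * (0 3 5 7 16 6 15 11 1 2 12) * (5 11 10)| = |(0 3 11 1 2 8 12)(5 7 16 6 15 10)| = 42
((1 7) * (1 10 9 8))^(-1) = (1 8 9 10 7)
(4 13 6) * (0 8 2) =[8, 1, 0, 3, 13, 5, 4, 7, 2, 9, 10, 11, 12, 6] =(0 8 2)(4 13 6)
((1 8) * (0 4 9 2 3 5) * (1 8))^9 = ((0 4 9 2 3 5))^9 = (0 2)(3 4)(5 9)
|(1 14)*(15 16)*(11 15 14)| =5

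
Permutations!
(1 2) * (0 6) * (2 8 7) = (0 6)(1 8 7 2) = [6, 8, 1, 3, 4, 5, 0, 2, 7]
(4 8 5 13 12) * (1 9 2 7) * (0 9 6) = (0 9 2 7 1 6)(4 8 5 13 12) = [9, 6, 7, 3, 8, 13, 0, 1, 5, 2, 10, 11, 4, 12]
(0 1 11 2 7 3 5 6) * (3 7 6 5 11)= (0 1 3 11 2 6)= [1, 3, 6, 11, 4, 5, 0, 7, 8, 9, 10, 2]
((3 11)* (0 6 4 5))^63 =(0 5 4 6)(3 11)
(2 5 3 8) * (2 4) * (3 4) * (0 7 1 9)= (0 7 1 9)(2 5 4)(3 8)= [7, 9, 5, 8, 2, 4, 6, 1, 3, 0]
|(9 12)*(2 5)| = |(2 5)(9 12)| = 2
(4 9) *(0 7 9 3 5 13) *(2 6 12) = [7, 1, 6, 5, 3, 13, 12, 9, 8, 4, 10, 11, 2, 0] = (0 7 9 4 3 5 13)(2 6 12)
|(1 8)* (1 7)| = 3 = |(1 8 7)|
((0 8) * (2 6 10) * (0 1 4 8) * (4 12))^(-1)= (1 8 4 12)(2 10 6)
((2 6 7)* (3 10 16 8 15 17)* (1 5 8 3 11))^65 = ((1 5 8 15 17 11)(2 6 7)(3 10 16))^65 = (1 11 17 15 8 5)(2 7 6)(3 16 10)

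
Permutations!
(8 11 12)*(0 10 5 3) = (0 10 5 3)(8 11 12) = [10, 1, 2, 0, 4, 3, 6, 7, 11, 9, 5, 12, 8]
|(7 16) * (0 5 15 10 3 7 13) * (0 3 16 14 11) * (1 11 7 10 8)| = 12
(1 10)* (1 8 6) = (1 10 8 6) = [0, 10, 2, 3, 4, 5, 1, 7, 6, 9, 8]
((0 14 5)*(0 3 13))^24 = (0 13 3 5 14) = ((0 14 5 3 13))^24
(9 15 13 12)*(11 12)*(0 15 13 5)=(0 15 5)(9 13 11 12)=[15, 1, 2, 3, 4, 0, 6, 7, 8, 13, 10, 12, 9, 11, 14, 5]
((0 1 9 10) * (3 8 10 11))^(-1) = (0 10 8 3 11 9 1) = ((0 1 9 11 3 8 10))^(-1)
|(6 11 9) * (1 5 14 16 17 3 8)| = |(1 5 14 16 17 3 8)(6 11 9)| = 21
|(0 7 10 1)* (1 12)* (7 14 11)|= 7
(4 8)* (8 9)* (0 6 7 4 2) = [6, 1, 0, 3, 9, 5, 7, 4, 2, 8] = (0 6 7 4 9 8 2)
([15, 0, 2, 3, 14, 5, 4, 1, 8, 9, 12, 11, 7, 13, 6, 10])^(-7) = (0 1 7 12 10 15)(4 6 14)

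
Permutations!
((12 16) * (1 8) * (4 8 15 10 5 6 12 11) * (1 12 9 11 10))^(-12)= (4 6 16)(5 12 11)(8 9 10)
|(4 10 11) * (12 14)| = 6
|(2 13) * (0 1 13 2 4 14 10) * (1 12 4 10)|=7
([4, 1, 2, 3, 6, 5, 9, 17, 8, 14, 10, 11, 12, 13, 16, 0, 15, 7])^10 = (17)(0 9 15 6 16 4 14)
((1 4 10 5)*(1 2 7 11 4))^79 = ((2 7 11 4 10 5))^79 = (2 7 11 4 10 5)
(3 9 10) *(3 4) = [0, 1, 2, 9, 3, 5, 6, 7, 8, 10, 4] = (3 9 10 4)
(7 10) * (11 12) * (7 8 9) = (7 10 8 9)(11 12) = [0, 1, 2, 3, 4, 5, 6, 10, 9, 7, 8, 12, 11]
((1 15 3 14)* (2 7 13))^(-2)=((1 15 3 14)(2 7 13))^(-2)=(1 3)(2 7 13)(14 15)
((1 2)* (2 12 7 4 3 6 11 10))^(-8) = (1 12 7 4 3 6 11 10 2)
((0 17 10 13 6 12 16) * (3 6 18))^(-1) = (0 16 12 6 3 18 13 10 17)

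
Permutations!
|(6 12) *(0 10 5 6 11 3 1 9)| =9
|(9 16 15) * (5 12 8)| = 3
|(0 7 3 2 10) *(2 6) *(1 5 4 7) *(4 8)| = 10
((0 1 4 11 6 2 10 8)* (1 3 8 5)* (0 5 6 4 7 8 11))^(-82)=(0 11)(1 8)(2 6 10)(3 4)(5 7)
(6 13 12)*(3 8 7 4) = (3 8 7 4)(6 13 12) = [0, 1, 2, 8, 3, 5, 13, 4, 7, 9, 10, 11, 6, 12]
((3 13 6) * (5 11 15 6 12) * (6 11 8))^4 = (15)(3 8 12)(5 13 6)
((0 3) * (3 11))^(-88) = ((0 11 3))^(-88) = (0 3 11)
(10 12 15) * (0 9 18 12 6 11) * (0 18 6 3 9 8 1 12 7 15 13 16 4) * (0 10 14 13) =(0 8 1 12)(3 9 6 11 18 7 15 14 13 16 4 10) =[8, 12, 2, 9, 10, 5, 11, 15, 1, 6, 3, 18, 0, 16, 13, 14, 4, 17, 7]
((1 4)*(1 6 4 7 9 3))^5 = ((1 7 9 3)(4 6))^5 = (1 7 9 3)(4 6)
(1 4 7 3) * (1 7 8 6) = (1 4 8 6)(3 7) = [0, 4, 2, 7, 8, 5, 1, 3, 6]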